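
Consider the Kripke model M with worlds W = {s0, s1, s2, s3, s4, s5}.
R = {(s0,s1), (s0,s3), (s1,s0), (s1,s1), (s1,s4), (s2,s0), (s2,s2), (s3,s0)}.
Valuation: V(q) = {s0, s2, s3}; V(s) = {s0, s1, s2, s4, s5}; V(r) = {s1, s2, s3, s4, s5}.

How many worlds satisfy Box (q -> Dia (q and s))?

3

Let φ = Box (q -> Dia (q and s)). Evaluate φ at each world:
  s0 (successors {s1, s3}): φ is true.
  s1 (successors {s0, s1, s4}): φ is false.
  s2 (successors {s0, s2}): φ is false.
  s3 (successors {s0}): φ is false.
  s4 (successors ∅): φ is true.
  s5 (successors ∅): φ is true.
For instance, at s0:
  At s0: Box (q -> Dia (q and s)) requires q -> Dia (q and s) at every successor {s1, s3}.
      At s1: q is false, Dia (q and s) is true, so q -> Dia (q and s) is true.
      At s3: q is true, Dia (q and s) is true, so q -> Dia (q and s) is true.
  So Box (q -> Dia (q and s)) is true at s0.
Satisfying worlds: {s0, s4, s5}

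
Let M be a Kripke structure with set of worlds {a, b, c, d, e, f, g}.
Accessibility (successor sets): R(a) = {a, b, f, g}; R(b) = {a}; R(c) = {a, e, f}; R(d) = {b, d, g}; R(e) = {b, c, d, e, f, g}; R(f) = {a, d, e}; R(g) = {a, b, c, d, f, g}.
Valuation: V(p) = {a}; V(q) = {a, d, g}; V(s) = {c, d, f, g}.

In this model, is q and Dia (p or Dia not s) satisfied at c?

At c: q is false, Dia (p or Dia not s) is true, so q and Dia (p or Dia not s) is false.
  At c: Dia (p or Dia not s) requires p or Dia not s at some successor in {a, e, f}.
    p or Dia not s holds at a, so Dia (p or Dia not s) is true at c.
      At a: p is true, Dia not s is true, so p or Dia not s is true.

No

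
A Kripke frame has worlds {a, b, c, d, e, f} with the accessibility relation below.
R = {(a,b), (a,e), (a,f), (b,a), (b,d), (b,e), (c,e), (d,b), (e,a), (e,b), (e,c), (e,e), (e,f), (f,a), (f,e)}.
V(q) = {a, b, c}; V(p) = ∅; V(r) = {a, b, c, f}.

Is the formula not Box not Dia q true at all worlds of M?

Let φ = not Box not Dia q. Evaluate φ at each world:
  a (successors {b, e, f}): φ is true.
  b (successors {a, d, e}): φ is true.
  c (successors {e}): φ is true.
  d (successors {b}): φ is true.
  e (successors {a, b, c, e, f}): φ is true.
  f (successors {a, e}): φ is true.
For instance, at d:
  At d: Box not Dia q is false, so not Box not Dia q is true.
    At d: Box not Dia q requires not Dia q at every successor {b}.
      not Dia q fails at b, so Box not Dia q is false at d.

Yes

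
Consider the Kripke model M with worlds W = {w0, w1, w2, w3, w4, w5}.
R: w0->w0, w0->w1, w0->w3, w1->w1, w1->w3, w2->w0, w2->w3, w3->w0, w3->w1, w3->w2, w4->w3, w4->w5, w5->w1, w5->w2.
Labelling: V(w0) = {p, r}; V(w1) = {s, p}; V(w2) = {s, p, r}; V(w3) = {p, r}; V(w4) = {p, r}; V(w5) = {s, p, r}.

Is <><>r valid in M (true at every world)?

Let φ = <><>r. Evaluate φ at each world:
  w0 (successors {w0, w1, w3}): φ is true.
  w1 (successors {w1, w3}): φ is true.
  w2 (successors {w0, w3}): φ is true.
  w3 (successors {w0, w1, w2}): φ is true.
  w4 (successors {w3, w5}): φ is true.
  w5 (successors {w1, w2}): φ is true.
For instance, at w2:
  At w2: <><>r requires <>r at some successor in {w0, w3}.
    <>r holds at w0, so <><>r is true at w2.
      At w0: <>r requires r at some successor in {w0, w1, w3}.
        r holds at w0, so <>r is true at w0.

Yes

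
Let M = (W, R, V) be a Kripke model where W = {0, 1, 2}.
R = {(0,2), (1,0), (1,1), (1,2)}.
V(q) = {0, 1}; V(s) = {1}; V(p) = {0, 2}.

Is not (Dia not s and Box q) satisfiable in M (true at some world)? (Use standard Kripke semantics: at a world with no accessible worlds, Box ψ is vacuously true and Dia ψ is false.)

Recall that Box ψ holds at a world iff ψ holds at every accessible world, and Dia ψ holds iff ψ holds at some accessible world.
Let φ = not (Dia not s and Box q). Evaluate φ at each world:
  0 (successors {2}): φ is true.
  1 (successors {0, 1, 2}): φ is true.
  2 (successors ∅): φ is true.
Detail at 0 (witness):
  At 0: Dia not s and Box q is false, so not (Dia not s and Box q) is true.
    At 0: Dia not s is true, Box q is false, so Dia not s and Box q is false.
      At 0: Dia not s requires not s at some successor in {2}.
        not s holds at 2, so Dia not s is true at 0.
      At 0: Box q requires q at every successor {2}.
        q fails at 2, so Box q is false at 0.

Yes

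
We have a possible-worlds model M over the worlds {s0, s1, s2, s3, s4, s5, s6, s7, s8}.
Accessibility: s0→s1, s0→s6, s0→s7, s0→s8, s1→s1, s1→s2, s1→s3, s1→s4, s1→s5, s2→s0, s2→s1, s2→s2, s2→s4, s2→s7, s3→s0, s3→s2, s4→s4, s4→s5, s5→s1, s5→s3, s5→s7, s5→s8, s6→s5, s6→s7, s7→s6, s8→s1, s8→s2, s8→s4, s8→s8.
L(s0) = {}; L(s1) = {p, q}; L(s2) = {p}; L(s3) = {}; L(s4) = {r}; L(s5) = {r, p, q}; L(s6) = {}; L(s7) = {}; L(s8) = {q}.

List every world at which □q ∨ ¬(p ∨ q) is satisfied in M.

s0, s3, s4, s6, s7

Let φ = □q ∨ ¬(p ∨ q). Evaluate φ at each world:
  s0 (successors {s1, s6, s7, s8}): φ is true.
  s1 (successors {s1, s2, s3, s4, s5}): φ is false.
  s2 (successors {s0, s1, s2, s4, s7}): φ is false.
  s3 (successors {s0, s2}): φ is true.
  s4 (successors {s4, s5}): φ is true.
  s5 (successors {s1, s3, s7, s8}): φ is false.
  s6 (successors {s5, s7}): φ is true.
  s7 (successors {s6}): φ is true.
  s8 (successors {s1, s2, s4, s8}): φ is false.
For instance, at s4:
  At s4: □q is false, ¬(p ∨ q) is true, so □q ∨ ¬(p ∨ q) is true.
    At s4: □q requires q at every successor {s4, s5}.
      q fails at s4, so □q is false at s4.
Satisfying worlds: {s0, s3, s4, s6, s7}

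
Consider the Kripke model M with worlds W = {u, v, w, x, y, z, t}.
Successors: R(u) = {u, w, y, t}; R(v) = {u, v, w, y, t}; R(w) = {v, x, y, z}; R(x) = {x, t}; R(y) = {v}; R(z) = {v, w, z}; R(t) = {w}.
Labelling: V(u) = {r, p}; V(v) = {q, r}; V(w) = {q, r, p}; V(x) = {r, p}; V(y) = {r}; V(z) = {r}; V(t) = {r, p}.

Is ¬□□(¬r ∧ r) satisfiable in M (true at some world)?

Let φ = ¬□□(¬r ∧ r). Evaluate φ at each world:
  u (successors {u, w, y, t}): φ is true.
  v (successors {u, v, w, y, t}): φ is true.
  w (successors {v, x, y, z}): φ is true.
  x (successors {x, t}): φ is true.
  y (successors {v}): φ is true.
  z (successors {v, w, z}): φ is true.
  t (successors {w}): φ is true.
Detail at u (witness):
  At u: □□(¬r ∧ r) is false, so ¬□□(¬r ∧ r) is true.
    At u: □□(¬r ∧ r) requires □(¬r ∧ r) at every successor {u, w, y, t}.
      □(¬r ∧ r) fails at u, so □□(¬r ∧ r) is false at u.

Yes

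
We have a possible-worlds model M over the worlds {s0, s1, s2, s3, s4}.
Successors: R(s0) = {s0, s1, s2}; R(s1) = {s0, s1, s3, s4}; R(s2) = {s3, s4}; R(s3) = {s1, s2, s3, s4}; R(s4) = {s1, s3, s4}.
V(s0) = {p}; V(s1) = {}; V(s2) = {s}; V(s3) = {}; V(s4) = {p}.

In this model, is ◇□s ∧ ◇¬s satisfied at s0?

No

Recall that □ψ holds at a world iff ψ holds at every accessible world, and ◇ψ holds iff ψ holds at some accessible world.
At s0: ◇□s is false, ◇¬s is true, so ◇□s ∧ ◇¬s is false.
  At s0: ◇□s requires □s at some successor in {s0, s1, s2}.
    At s0: □s is false.
    At s1: □s is false.
    At s2: □s is false.
  So ◇□s is false at s0.
  At s0: ◇¬s requires ¬s at some successor in {s0, s1, s2}.
    ¬s holds at s0, so ◇¬s is true at s0.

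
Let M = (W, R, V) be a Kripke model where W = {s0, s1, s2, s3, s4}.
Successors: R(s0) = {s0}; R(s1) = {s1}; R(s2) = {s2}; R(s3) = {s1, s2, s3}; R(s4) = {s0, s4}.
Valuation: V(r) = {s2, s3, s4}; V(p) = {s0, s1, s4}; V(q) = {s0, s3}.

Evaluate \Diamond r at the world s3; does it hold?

Yes

Recall that \Diamond ψ holds at a world iff ψ holds at some accessible world.
At s3: \Diamond r requires r at some successor in {s1, s2, s3}.
  r holds at s2, so \Diamond r is true at s3.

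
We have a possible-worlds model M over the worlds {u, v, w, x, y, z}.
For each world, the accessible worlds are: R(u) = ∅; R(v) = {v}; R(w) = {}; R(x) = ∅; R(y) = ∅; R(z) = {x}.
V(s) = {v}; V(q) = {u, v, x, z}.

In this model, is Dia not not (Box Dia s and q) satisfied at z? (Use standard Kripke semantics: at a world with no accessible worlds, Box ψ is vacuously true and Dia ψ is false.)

At z: Dia not not (Box Dia s and q) requires not not (Box Dia s and q) at some successor in {x}.
  not not (Box Dia s and q) holds at x, so Dia not not (Box Dia s and q) is true at z.
    At x: not (Box Dia s and q) is false, so not not (Box Dia s and q) is true.
      At x: Box Dia s and q is true, so not (Box Dia s and q) is false.

Yes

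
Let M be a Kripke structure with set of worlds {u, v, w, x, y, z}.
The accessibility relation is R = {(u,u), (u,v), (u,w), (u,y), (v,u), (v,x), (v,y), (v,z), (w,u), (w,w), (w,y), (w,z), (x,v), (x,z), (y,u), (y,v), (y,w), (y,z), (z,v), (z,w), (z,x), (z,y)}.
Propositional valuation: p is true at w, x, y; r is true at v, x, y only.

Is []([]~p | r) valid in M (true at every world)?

Let φ = []([]~p | r). Evaluate φ at each world:
  u (successors {u, v, w, y}): φ is false.
  v (successors {u, x, y, z}): φ is false.
  w (successors {u, w, y, z}): φ is false.
  x (successors {v, z}): φ is false.
  y (successors {u, v, w, z}): φ is false.
  z (successors {v, w, x, y}): φ is false.
Detail at u (counterexample):
  At u: []([]~p | r) requires []~p | r at every successor {u, v, w, y}.
    []~p | r fails at u, so []([]~p | r) is false at u.
      At u: []~p is false, r is false, so []~p | r is false.

No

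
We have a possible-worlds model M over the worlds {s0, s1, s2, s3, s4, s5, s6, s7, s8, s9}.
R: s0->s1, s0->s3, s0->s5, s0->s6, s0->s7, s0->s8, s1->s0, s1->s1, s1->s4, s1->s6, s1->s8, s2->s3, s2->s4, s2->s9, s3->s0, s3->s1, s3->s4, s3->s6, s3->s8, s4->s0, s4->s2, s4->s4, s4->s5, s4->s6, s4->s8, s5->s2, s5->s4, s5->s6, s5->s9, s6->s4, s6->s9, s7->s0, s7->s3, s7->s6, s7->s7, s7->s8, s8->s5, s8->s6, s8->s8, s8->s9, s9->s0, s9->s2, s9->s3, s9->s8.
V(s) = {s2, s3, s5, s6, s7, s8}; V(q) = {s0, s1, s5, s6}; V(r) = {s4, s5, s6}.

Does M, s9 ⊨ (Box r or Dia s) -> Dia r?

No

At s9: Box r or Dia s is true, Dia r is false, so (Box r or Dia s) -> Dia r is false.
  At s9: Box r is false, Dia s is true, so Box r or Dia s is true.
    At s9: Box r requires r at every successor {s0, s2, s3, s8}.
      r fails at s0, so Box r is false at s9.
    At s9: Dia s requires s at some successor in {s0, s2, s3, s8}.
      s holds at s2, so Dia s is true at s9.
  At s9: Dia r requires r at some successor in {s0, s2, s3, s8}.
    At s0: r is false.
    At s2: r is false.
    At s3: r is false.
    At s8: r is false.
  So Dia r is false at s9.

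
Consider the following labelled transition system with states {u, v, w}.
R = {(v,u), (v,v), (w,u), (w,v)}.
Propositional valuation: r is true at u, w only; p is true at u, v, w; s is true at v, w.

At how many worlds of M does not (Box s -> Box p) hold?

Let φ = not (Box s -> Box p). Evaluate φ at each world:
  u (successors ∅): φ is false.
  v (successors {u, v}): φ is false.
  w (successors {u, v}): φ is false.
For instance, at v:
  At v: Box s -> Box p is true, so not (Box s -> Box p) is false.
    At v: Box s is false, Box p is true, so Box s -> Box p is true.
      At v: Box s requires s at every successor {u, v}.
        s fails at u, so Box s is false at v.
      At v: Box p requires p at every successor {u, v}.
        At u: p is true.
        At v: p is true.
      So Box p is true at v.
Satisfying worlds: none.

0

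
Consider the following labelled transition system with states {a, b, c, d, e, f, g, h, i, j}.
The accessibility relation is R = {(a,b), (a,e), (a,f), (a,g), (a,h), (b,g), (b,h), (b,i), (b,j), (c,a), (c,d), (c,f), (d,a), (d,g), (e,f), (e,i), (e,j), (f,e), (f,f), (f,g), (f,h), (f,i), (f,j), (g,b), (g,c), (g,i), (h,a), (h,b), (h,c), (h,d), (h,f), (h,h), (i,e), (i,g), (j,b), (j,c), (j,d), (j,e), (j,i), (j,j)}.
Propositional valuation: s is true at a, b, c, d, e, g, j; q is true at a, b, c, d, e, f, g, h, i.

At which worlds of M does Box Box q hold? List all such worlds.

d

Recall that Box ψ holds at a world iff ψ holds at every accessible world, and Dia ψ holds iff ψ holds at some accessible world.
Let φ = Box Box q. Evaluate φ at each world:
  a (successors {b, e, f, g, h}): φ is false.
  b (successors {g, h, i, j}): φ is false.
  c (successors {a, d, f}): φ is false.
  d (successors {a, g}): φ is true.
  e (successors {f, i, j}): φ is false.
  f (successors {e, f, g, h, i, j}): φ is false.
  g (successors {b, c, i}): φ is false.
  h (successors {a, b, c, d, f, h}): φ is false.
  i (successors {e, g}): φ is false.
  j (successors {b, c, d, e, i, j}): φ is false.
For instance, at g:
  At g: Box Box q requires Box q at every successor {b, c, i}.
    Box q fails at b, so Box Box q is false at g.
      At b: Box q requires q at every successor {g, h, i, j}.
        q fails at j, so Box q is false at b.
Satisfying worlds: {d}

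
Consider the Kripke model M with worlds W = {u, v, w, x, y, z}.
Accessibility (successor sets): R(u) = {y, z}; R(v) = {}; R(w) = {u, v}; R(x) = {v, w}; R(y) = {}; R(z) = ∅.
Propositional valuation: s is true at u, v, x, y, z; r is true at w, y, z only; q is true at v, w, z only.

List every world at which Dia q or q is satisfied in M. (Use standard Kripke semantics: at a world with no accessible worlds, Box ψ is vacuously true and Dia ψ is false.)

u, v, w, x, z

Let φ = Dia q or q. Evaluate φ at each world:
  u (successors {y, z}): φ is true.
  v (successors ∅): φ is true.
  w (successors {u, v}): φ is true.
  x (successors {v, w}): φ is true.
  y (successors ∅): φ is false.
  z (successors ∅): φ is true.
For instance, at w:
  At w: Dia q is true, q is true, so Dia q or q is true.
    At w: Dia q requires q at some successor in {u, v}.
      q holds at v, so Dia q is true at w.
Satisfying worlds: {u, v, w, x, z}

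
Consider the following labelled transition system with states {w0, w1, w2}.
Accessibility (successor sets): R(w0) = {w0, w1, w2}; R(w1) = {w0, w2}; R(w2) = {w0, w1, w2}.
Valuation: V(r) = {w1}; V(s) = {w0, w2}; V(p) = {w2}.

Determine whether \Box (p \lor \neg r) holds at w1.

Yes

At w1: \Box (p \lor \neg r) requires p \lor \neg r at every successor {w0, w2}.
  At w0: p \lor \neg r is true.
  At w2: p \lor \neg r is true.
So \Box (p \lor \neg r) is true at w1.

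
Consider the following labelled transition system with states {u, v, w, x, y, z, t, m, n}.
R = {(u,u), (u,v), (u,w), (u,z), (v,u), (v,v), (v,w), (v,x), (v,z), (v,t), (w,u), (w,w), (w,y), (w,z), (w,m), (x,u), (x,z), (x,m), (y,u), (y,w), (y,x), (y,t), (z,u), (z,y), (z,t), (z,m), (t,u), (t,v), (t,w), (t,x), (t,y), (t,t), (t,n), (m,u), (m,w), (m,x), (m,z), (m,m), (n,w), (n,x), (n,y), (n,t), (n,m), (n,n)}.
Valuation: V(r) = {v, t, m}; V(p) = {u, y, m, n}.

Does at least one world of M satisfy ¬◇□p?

Yes

Let φ = ¬◇□p. Evaluate φ at each world:
  u (successors {u, v, w, z}): φ is true.
  v (successors {u, v, w, x, z, t}): φ is true.
  w (successors {u, w, y, z, m}): φ is true.
  x (successors {u, z, m}): φ is true.
  y (successors {u, w, x, t}): φ is true.
  z (successors {u, y, t, m}): φ is true.
  t (successors {u, v, w, x, y, t, n}): φ is true.
  m (successors {u, w, x, z, m}): φ is true.
  n (successors {w, x, y, t, m, n}): φ is true.
Detail at u (witness):
  At u: ◇□p is false, so ¬◇□p is true.
    At u: ◇□p requires □p at some successor in {u, v, w, z}.
      At u: □p is false.
      At v: □p is false.
      At w: □p is false.
      At z: □p is false.
    So ◇□p is false at u.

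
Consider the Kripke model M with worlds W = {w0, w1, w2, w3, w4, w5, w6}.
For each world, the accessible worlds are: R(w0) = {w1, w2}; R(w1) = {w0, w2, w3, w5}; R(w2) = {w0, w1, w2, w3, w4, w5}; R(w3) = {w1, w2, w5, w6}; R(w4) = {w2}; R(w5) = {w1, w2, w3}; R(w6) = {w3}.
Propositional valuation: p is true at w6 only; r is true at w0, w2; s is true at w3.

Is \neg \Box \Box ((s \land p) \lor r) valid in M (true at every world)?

Recall that \Box ψ holds at a world iff ψ holds at every accessible world, and \Diamond ψ holds iff ψ holds at some accessible world.
Let φ = \neg \Box \Box ((s \land p) \lor r). Evaluate φ at each world:
  w0 (successors {w1, w2}): φ is true.
  w1 (successors {w0, w2, w3, w5}): φ is true.
  w2 (successors {w0, w1, w2, w3, w4, w5}): φ is true.
  w3 (successors {w1, w2, w5, w6}): φ is true.
  w4 (successors {w2}): φ is true.
  w5 (successors {w1, w2, w3}): φ is true.
  w6 (successors {w3}): φ is true.
For instance, at w1:
  At w1: \Box \Box ((s \land p) \lor r) is false, so \neg \Box \Box ((s \land p) \lor r) is true.
    At w1: \Box \Box ((s \land p) \lor r) requires \Box ((s \land p) \lor r) at every successor {w0, w2, w3, w5}.
      \Box ((s \land p) \lor r) fails at w0, so \Box \Box ((s \land p) \lor r) is false at w1.

Yes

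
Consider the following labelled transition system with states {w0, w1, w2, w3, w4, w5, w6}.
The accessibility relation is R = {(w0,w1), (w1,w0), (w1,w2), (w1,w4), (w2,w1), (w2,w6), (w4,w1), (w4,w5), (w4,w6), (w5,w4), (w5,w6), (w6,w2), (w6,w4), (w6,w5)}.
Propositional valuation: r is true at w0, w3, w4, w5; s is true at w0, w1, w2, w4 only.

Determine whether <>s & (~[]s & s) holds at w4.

At w4: <>s is true, ~[]s & s is true, so <>s & (~[]s & s) is true.
  At w4: <>s requires s at some successor in {w1, w5, w6}.
    s holds at w1, so <>s is true at w4.
  At w4: ~[]s is true, s is true, so ~[]s & s is true.
    At w4: []s is false, so ~[]s is true.
      At w4: []s requires s at every successor {w1, w5, w6}.
        s fails at w5, so []s is false at w4.

Yes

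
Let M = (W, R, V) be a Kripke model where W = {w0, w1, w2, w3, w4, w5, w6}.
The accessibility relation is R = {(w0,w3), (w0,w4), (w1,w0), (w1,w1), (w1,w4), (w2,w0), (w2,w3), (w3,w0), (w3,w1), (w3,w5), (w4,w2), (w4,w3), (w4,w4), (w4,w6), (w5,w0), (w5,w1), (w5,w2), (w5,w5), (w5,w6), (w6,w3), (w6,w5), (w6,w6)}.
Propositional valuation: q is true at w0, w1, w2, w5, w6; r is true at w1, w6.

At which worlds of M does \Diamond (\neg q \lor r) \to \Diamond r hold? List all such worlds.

Let φ = \Diamond (\neg q \lor r) \to \Diamond r. Evaluate φ at each world:
  w0 (successors {w3, w4}): φ is false.
  w1 (successors {w0, w1, w4}): φ is true.
  w2 (successors {w0, w3}): φ is false.
  w3 (successors {w0, w1, w5}): φ is true.
  w4 (successors {w2, w3, w4, w6}): φ is true.
  w5 (successors {w0, w1, w2, w5, w6}): φ is true.
  w6 (successors {w3, w5, w6}): φ is true.
For instance, at w6:
  At w6: \Diamond (\neg q \lor r) is true, \Diamond r is true, so \Diamond (\neg q \lor r) \to \Diamond r is true.
    At w6: \Diamond (\neg q \lor r) requires \neg q \lor r at some successor in {w3, w5, w6}.
      \neg q \lor r holds at w3, so \Diamond (\neg q \lor r) is true at w6.
    At w6: \Diamond r requires r at some successor in {w3, w5, w6}.
      r holds at w6, so \Diamond r is true at w6.
Satisfying worlds: {w1, w3, w4, w5, w6}

w1, w3, w4, w5, w6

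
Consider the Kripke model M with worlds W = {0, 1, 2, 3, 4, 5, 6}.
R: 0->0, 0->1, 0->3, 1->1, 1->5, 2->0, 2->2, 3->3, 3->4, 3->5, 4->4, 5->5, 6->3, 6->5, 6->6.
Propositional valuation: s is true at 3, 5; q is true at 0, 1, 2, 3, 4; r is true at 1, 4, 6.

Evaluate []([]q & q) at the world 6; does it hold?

No

Recall that []ψ holds at a world iff ψ holds at every accessible world, and <>ψ holds iff ψ holds at some accessible world.
At 6: []([]q & q) requires []q & q at every successor {3, 5, 6}.
  []q & q fails at 3, so []([]q & q) is false at 6.
    At 3: []q is false, q is true, so []q & q is false.
      At 3: []q requires q at every successor {3, 4, 5}.
        q fails at 5, so []q is false at 3.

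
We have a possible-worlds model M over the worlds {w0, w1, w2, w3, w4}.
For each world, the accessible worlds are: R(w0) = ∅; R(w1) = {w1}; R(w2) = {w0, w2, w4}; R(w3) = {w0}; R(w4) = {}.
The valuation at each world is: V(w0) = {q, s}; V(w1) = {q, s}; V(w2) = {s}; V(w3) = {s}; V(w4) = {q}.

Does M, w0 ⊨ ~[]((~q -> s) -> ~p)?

Recall that []ψ holds at a world iff ψ holds at every accessible world, and <>ψ holds iff ψ holds at some accessible world.
At w0: []((~q -> s) -> ~p) is true, so ~[]((~q -> s) -> ~p) is false.
  At w0: no accessible worlds, so []((~q -> s) -> ~p) holds vacuously.

No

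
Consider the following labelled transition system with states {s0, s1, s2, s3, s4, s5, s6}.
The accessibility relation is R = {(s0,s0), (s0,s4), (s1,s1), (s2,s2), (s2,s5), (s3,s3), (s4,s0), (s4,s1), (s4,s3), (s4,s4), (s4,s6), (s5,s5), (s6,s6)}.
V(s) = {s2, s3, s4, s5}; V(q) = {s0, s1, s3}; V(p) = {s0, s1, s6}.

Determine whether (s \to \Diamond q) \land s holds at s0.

At s0: s \to \Diamond q is true, s is false, so (s \to \Diamond q) \land s is false.
  At s0: s is false, \Diamond q is true, so s \to \Diamond q is true.
    At s0: \Diamond q requires q at some successor in {s0, s4}.
      q holds at s0, so \Diamond q is true at s0.

No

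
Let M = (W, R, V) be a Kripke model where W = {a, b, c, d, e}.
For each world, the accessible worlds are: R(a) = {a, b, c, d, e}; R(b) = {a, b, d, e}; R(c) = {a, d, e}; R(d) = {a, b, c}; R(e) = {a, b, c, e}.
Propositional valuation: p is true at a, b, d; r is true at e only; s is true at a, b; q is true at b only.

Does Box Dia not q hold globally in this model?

Recall that Box ψ holds at a world iff ψ holds at every accessible world, and Dia ψ holds iff ψ holds at some accessible world.
Let φ = Box Dia not q. Evaluate φ at each world:
  a (successors {a, b, c, d, e}): φ is true.
  b (successors {a, b, d, e}): φ is true.
  c (successors {a, d, e}): φ is true.
  d (successors {a, b, c}): φ is true.
  e (successors {a, b, c, e}): φ is true.
For instance, at e:
  At e: Box Dia not q requires Dia not q at every successor {a, b, c, e}.
    At a: Dia not q is true.
    At b: Dia not q is true.
    At c: Dia not q is true.
    At e: Dia not q is true.
  So Box Dia not q is true at e.

Yes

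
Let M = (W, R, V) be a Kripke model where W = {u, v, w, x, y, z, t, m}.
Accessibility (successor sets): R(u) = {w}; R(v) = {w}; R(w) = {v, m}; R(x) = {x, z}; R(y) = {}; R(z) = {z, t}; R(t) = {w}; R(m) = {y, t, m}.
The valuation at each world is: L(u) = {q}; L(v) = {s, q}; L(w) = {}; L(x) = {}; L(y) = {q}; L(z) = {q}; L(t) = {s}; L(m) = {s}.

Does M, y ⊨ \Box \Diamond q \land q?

At y: \Box \Diamond q is true, q is true, so \Box \Diamond q \land q is true.
  At y: no accessible worlds, so \Box \Diamond q holds vacuously.

Yes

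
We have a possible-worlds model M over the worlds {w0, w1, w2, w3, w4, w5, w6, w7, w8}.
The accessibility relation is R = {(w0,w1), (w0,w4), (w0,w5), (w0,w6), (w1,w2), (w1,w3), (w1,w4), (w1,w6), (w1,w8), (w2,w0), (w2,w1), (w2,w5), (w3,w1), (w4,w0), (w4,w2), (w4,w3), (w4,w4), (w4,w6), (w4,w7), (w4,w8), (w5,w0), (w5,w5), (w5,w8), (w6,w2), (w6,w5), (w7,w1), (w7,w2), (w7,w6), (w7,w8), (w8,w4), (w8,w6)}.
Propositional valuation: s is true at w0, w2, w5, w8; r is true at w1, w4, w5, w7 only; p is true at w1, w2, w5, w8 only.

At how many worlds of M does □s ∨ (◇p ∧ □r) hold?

3

Let φ = □s ∨ (◇p ∧ □r). Evaluate φ at each world:
  w0 (successors {w1, w4, w5, w6}): φ is false.
  w1 (successors {w2, w3, w4, w6, w8}): φ is false.
  w2 (successors {w0, w1, w5}): φ is false.
  w3 (successors {w1}): φ is true.
  w4 (successors {w0, w2, w3, w4, w6, w7, w8}): φ is false.
  w5 (successors {w0, w5, w8}): φ is true.
  w6 (successors {w2, w5}): φ is true.
  w7 (successors {w1, w2, w6, w8}): φ is false.
  w8 (successors {w4, w6}): φ is false.
For instance, at w6:
  At w6: □s is true, ◇p ∧ □r is false, so □s ∨ (◇p ∧ □r) is true.
    At w6: □s requires s at every successor {w2, w5}.
      At w2: s is true.
      At w5: s is true.
    So □s is true at w6.
    At w6: ◇p is true, □r is false, so ◇p ∧ □r is false.
      At w6: ◇p requires p at some successor in {w2, w5}.
        p holds at w2, so ◇p is true at w6.
      At w6: □r requires r at every successor {w2, w5}.
        r fails at w2, so □r is false at w6.
Satisfying worlds: {w3, w5, w6}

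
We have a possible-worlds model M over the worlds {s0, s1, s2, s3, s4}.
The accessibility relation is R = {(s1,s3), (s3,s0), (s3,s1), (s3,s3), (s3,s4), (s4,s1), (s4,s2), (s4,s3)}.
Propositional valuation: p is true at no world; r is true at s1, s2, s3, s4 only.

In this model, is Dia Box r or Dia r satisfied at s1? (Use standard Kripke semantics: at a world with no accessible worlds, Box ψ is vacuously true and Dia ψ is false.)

Yes

At s1: Dia Box r is false, Dia r is true, so Dia Box r or Dia r is true.
  At s1: Dia Box r requires Box r at some successor in {s3}.
    At s3: Box r is false.
  So Dia Box r is false at s1.
  At s1: Dia r requires r at some successor in {s3}.
    r holds at s3, so Dia r is true at s1.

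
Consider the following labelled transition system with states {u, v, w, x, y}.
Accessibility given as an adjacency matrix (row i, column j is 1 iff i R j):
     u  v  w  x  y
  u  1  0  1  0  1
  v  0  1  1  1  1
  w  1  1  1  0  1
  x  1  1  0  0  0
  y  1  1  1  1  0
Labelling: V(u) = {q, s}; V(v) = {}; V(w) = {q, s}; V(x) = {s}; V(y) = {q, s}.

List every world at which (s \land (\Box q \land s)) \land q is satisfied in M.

Let φ = (s \land (\Box q \land s)) \land q. Evaluate φ at each world:
  u (successors {u, w, y}): φ is true.
  v (successors {v, w, x, y}): φ is false.
  w (successors {u, v, w, y}): φ is false.
  x (successors {u, v}): φ is false.
  y (successors {u, v, w, x}): φ is false.
For instance, at w:
  At w: s \land (\Box q \land s) is false, q is true, so (s \land (\Box q \land s)) \land q is false.
    At w: s is true, \Box q \land s is false, so s \land (\Box q \land s) is false.
      At w: \Box q is false, s is true, so \Box q \land s is false.
Satisfying worlds: {u}

u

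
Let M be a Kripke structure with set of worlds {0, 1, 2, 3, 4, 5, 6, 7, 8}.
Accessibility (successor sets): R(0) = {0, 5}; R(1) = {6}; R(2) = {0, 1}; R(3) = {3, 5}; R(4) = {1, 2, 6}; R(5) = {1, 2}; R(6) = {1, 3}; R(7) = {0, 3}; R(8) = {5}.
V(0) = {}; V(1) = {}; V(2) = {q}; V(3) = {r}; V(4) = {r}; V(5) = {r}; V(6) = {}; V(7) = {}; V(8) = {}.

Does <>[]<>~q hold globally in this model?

Recall that []ψ holds at a world iff ψ holds at every accessible world, and <>ψ holds iff ψ holds at some accessible world.
Let φ = <>[]<>~q. Evaluate φ at each world:
  0 (successors {0, 5}): φ is true.
  1 (successors {6}): φ is true.
  2 (successors {0, 1}): φ is true.
  3 (successors {3, 5}): φ is true.
  4 (successors {1, 2, 6}): φ is true.
  5 (successors {1, 2}): φ is true.
  6 (successors {1, 3}): φ is true.
  7 (successors {0, 3}): φ is true.
  8 (successors {5}): φ is true.
For instance, at 7:
  At 7: <>[]<>~q requires []<>~q at some successor in {0, 3}.
    []<>~q holds at 0, so <>[]<>~q is true at 7.
      At 0: []<>~q requires <>~q at every successor {0, 5}.
        At 0: <>~q is true.
        At 5: <>~q is true.
      So []<>~q is true at 0.

Yes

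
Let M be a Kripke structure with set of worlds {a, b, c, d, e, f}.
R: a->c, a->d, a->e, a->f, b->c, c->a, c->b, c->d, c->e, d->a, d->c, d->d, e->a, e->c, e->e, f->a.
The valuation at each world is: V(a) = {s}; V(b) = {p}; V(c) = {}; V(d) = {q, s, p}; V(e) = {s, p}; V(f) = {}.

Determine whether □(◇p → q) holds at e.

No

Recall that □ψ holds at a world iff ψ holds at every accessible world, and ◇ψ holds iff ψ holds at some accessible world.
At e: □(◇p → q) requires ◇p → q at every successor {a, c, e}.
  ◇p → q fails at a, so □(◇p → q) is false at e.
    At a: ◇p is true, q is false, so ◇p → q is false.
      At a: ◇p requires p at some successor in {c, d, e, f}.
        p holds at d, so ◇p is true at a.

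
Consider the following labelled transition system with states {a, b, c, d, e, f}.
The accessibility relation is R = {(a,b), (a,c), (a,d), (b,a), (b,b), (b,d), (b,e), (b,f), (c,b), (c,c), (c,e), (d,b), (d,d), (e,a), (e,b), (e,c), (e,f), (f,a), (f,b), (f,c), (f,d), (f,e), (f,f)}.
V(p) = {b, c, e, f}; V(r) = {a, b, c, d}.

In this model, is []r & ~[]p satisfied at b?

At b: []r is false, ~[]p is true, so []r & ~[]p is false.
  At b: []r requires r at every successor {a, b, d, e, f}.
    r fails at e, so []r is false at b.
  At b: []p is false, so ~[]p is true.
    At b: []p requires p at every successor {a, b, d, e, f}.
      p fails at a, so []p is false at b.

No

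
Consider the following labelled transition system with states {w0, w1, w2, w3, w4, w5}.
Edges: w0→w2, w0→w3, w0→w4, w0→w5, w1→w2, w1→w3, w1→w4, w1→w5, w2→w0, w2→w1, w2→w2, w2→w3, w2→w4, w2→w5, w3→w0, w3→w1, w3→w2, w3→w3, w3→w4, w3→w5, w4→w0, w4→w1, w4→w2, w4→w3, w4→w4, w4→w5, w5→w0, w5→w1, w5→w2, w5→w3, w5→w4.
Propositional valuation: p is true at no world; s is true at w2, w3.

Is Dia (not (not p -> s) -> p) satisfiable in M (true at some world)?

Yes

Let φ = Dia (not (not p -> s) -> p). Evaluate φ at each world:
  w0 (successors {w2, w3, w4, w5}): φ is true.
  w1 (successors {w2, w3, w4, w5}): φ is true.
  w2 (successors {w0, w1, w2, w3, w4, w5}): φ is true.
  w3 (successors {w0, w1, w2, w3, w4, w5}): φ is true.
  w4 (successors {w0, w1, w2, w3, w4, w5}): φ is true.
  w5 (successors {w0, w1, w2, w3, w4}): φ is true.
Detail at w0 (witness):
  At w0: Dia (not (not p -> s) -> p) requires not (not p -> s) -> p at some successor in {w2, w3, w4, w5}.
    not (not p -> s) -> p holds at w2, so Dia (not (not p -> s) -> p) is true at w0.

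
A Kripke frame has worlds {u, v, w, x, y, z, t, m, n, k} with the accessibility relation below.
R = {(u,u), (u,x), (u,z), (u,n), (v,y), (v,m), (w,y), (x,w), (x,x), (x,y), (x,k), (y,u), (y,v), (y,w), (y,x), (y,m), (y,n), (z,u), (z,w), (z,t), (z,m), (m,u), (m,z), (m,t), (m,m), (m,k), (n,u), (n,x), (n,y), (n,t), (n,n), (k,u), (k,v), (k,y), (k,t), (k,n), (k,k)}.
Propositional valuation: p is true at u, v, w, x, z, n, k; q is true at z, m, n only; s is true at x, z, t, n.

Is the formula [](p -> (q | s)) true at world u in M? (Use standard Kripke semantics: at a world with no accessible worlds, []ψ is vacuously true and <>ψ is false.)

At u: [](p -> (q | s)) requires p -> (q | s) at every successor {u, x, z, n}.
  p -> (q | s) fails at u, so [](p -> (q | s)) is false at u.

No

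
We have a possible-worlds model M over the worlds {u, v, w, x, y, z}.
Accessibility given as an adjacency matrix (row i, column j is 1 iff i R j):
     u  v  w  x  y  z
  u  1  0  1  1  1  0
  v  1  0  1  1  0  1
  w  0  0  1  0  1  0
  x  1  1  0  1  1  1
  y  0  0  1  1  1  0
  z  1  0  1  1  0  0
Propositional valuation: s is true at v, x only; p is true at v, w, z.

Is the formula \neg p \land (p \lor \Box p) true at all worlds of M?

No

Let φ = \neg p \land (p \lor \Box p). Evaluate φ at each world:
  u (successors {u, w, x, y}): φ is false.
  v (successors {u, w, x, z}): φ is false.
  w (successors {w, y}): φ is false.
  x (successors {u, v, x, y, z}): φ is false.
  y (successors {w, x, y}): φ is false.
  z (successors {u, w, x}): φ is false.
Detail at u (counterexample):
  At u: \neg p is true, p \lor \Box p is false, so \neg p \land (p \lor \Box p) is false.
    At u: p is false, \Box p is false, so p \lor \Box p is false.
      At u: \Box p requires p at every successor {u, w, x, y}.
        p fails at u, so \Box p is false at u.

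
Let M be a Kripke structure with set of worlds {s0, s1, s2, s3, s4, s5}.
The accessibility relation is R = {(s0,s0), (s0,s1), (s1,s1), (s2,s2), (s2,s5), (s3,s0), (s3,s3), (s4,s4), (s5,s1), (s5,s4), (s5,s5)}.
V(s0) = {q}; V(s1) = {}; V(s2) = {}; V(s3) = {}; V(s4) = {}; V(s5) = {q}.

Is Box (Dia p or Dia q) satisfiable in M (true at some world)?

Yes

Recall that Box ψ holds at a world iff ψ holds at every accessible world, and Dia ψ holds iff ψ holds at some accessible world.
Let φ = Box (Dia p or Dia q). Evaluate φ at each world:
  s0 (successors {s0, s1}): φ is false.
  s1 (successors {s1}): φ is false.
  s2 (successors {s2, s5}): φ is true.
  s3 (successors {s0, s3}): φ is true.
  s4 (successors {s4}): φ is false.
  s5 (successors {s1, s4, s5}): φ is false.
Detail at s2 (witness):
  At s2: Box (Dia p or Dia q) requires Dia p or Dia q at every successor {s2, s5}.
      At s2: Dia p is false, Dia q is true, so Dia p or Dia q is true.
      At s5: Dia p is false, Dia q is true, so Dia p or Dia q is true.
  So Box (Dia p or Dia q) is true at s2.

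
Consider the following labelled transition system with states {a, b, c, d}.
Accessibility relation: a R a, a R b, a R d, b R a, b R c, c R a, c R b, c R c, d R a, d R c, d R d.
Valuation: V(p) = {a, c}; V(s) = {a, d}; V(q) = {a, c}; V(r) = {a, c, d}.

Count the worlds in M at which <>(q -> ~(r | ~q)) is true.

3

Recall that <>ψ holds at a world iff ψ holds at some accessible world.
Let φ = <>(q -> ~(r | ~q)). Evaluate φ at each world:
  a (successors {a, b, d}): φ is true.
  b (successors {a, c}): φ is false.
  c (successors {a, b, c}): φ is true.
  d (successors {a, c, d}): φ is true.
For instance, at b:
  At b: <>(q -> ~(r | ~q)) requires q -> ~(r | ~q) at some successor in {a, c}.
    At a: q -> ~(r | ~q) is false.
    At c: q -> ~(r | ~q) is false.
  So <>(q -> ~(r | ~q)) is false at b.
Satisfying worlds: {a, c, d}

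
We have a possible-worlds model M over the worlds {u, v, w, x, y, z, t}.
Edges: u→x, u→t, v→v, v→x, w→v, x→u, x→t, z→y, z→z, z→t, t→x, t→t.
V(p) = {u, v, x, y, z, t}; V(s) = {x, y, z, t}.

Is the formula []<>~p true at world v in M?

At v: []<>~p requires <>~p at every successor {v, x}.
  <>~p fails at v, so []<>~p is false at v.
    At v: <>~p requires ~p at some successor in {v, x}.
      At v: ~p is false.
      At x: ~p is false.
    So <>~p is false at v.

No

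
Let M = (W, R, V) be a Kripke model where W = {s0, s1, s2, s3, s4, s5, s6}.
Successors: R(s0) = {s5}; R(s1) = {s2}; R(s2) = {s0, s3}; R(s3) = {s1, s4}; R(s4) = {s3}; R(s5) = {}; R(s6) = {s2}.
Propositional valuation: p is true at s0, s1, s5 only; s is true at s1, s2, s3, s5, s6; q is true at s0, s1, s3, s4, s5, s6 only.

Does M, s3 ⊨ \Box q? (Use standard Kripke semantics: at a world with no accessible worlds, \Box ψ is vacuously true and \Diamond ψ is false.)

Recall that \Box ψ holds at a world iff ψ holds at every accessible world, and \Diamond ψ holds iff ψ holds at some accessible world.
At s3: \Box q requires q at every successor {s1, s4}.
  At s1: q is true.
  At s4: q is true.
So \Box q is true at s3.

Yes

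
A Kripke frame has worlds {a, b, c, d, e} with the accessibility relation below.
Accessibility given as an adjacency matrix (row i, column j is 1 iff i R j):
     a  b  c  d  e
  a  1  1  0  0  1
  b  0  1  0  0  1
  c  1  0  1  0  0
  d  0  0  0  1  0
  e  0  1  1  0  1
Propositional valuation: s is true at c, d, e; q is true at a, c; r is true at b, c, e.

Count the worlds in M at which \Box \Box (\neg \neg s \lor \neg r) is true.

1

Let φ = \Box \Box (\neg \neg s \lor \neg r). Evaluate φ at each world:
  a (successors {a, b, e}): φ is false.
  b (successors {b, e}): φ is false.
  c (successors {a, c}): φ is false.
  d (successors {d}): φ is true.
  e (successors {b, c, e}): φ is false.
For instance, at c:
  At c: \Box \Box (\neg \neg s \lor \neg r) requires \Box (\neg \neg s \lor \neg r) at every successor {a, c}.
    \Box (\neg \neg s \lor \neg r) fails at a, so \Box \Box (\neg \neg s \lor \neg r) is false at c.
      At a: \Box (\neg \neg s \lor \neg r) requires \neg \neg s \lor \neg r at every successor {a, b, e}.
        \neg \neg s \lor \neg r fails at b, so \Box (\neg \neg s \lor \neg r) is false at a.
Satisfying worlds: {d}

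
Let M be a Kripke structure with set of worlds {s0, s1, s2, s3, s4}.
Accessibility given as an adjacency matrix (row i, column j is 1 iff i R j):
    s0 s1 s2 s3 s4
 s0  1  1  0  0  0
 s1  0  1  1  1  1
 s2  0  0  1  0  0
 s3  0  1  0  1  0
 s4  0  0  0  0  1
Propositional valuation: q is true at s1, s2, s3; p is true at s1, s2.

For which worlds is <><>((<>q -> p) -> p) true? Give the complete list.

s0, s1, s2, s3

Recall that <>ψ holds at a world iff ψ holds at some accessible world.
Let φ = <><>((<>q -> p) -> p). Evaluate φ at each world:
  s0 (successors {s0, s1}): φ is true.
  s1 (successors {s1, s2, s3, s4}): φ is true.
  s2 (successors {s2}): φ is true.
  s3 (successors {s1, s3}): φ is true.
  s4 (successors {s4}): φ is false.
For instance, at s2:
  At s2: <><>((<>q -> p) -> p) requires <>((<>q -> p) -> p) at some successor in {s2}.
    <>((<>q -> p) -> p) holds at s2, so <><>((<>q -> p) -> p) is true at s2.
      At s2: <>((<>q -> p) -> p) requires (<>q -> p) -> p at some successor in {s2}.
        (<>q -> p) -> p holds at s2, so <>((<>q -> p) -> p) is true at s2.
Satisfying worlds: {s0, s1, s2, s3}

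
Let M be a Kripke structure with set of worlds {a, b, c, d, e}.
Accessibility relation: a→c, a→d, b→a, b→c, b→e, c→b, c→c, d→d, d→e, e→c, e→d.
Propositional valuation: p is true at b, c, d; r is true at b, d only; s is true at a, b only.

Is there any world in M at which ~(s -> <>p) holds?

No

Let φ = ~(s -> <>p). Evaluate φ at each world:
  a (successors {c, d}): φ is false.
  b (successors {a, c, e}): φ is false.
  c (successors {b, c}): φ is false.
  d (successors {d, e}): φ is false.
  e (successors {c, d}): φ is false.
For instance, at d:
  At d: s -> <>p is true, so ~(s -> <>p) is false.
    At d: s is false, <>p is true, so s -> <>p is true.
      At d: <>p requires p at some successor in {d, e}.
        p holds at d, so <>p is true at d.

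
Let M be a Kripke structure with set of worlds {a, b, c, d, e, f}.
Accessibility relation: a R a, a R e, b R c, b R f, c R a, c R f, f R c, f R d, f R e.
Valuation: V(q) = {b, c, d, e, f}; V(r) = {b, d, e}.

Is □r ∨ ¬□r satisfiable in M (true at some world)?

Yes

Let φ = □r ∨ ¬□r. Evaluate φ at each world:
  a (successors {a, e}): φ is true.
  b (successors {c, f}): φ is true.
  c (successors {a, f}): φ is true.
  d (successors ∅): φ is true.
  e (successors ∅): φ is true.
  f (successors {c, d, e}): φ is true.
Detail at a (witness):
  At a: □r is false, ¬□r is true, so □r ∨ ¬□r is true.
    At a: □r requires r at every successor {a, e}.
      r fails at a, so □r is false at a.
    At a: □r is false, so ¬□r is true.
      At a: □r requires r at every successor {a, e}.
        r fails at a, so □r is false at a.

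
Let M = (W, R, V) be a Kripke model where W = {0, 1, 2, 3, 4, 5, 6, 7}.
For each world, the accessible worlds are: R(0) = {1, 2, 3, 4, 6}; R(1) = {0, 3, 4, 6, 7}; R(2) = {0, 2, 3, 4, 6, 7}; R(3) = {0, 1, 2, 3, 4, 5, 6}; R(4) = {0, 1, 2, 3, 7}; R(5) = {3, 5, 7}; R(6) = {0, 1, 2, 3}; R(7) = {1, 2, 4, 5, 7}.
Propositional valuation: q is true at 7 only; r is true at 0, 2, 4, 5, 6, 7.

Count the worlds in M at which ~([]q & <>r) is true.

Let φ = ~([]q & <>r). Evaluate φ at each world:
  0 (successors {1, 2, 3, 4, 6}): φ is true.
  1 (successors {0, 3, 4, 6, 7}): φ is true.
  2 (successors {0, 2, 3, 4, 6, 7}): φ is true.
  3 (successors {0, 1, 2, 3, 4, 5, 6}): φ is true.
  4 (successors {0, 1, 2, 3, 7}): φ is true.
  5 (successors {3, 5, 7}): φ is true.
  6 (successors {0, 1, 2, 3}): φ is true.
  7 (successors {1, 2, 4, 5, 7}): φ is true.
For instance, at 0:
  At 0: []q & <>r is false, so ~([]q & <>r) is true.
    At 0: []q is false, <>r is true, so []q & <>r is false.
      At 0: []q requires q at every successor {1, 2, 3, 4, 6}.
        q fails at 1, so []q is false at 0.
      At 0: <>r requires r at some successor in {1, 2, 3, 4, 6}.
        r holds at 2, so <>r is true at 0.
Satisfying worlds: {0, 1, 2, 3, 4, 5, 6, 7}

8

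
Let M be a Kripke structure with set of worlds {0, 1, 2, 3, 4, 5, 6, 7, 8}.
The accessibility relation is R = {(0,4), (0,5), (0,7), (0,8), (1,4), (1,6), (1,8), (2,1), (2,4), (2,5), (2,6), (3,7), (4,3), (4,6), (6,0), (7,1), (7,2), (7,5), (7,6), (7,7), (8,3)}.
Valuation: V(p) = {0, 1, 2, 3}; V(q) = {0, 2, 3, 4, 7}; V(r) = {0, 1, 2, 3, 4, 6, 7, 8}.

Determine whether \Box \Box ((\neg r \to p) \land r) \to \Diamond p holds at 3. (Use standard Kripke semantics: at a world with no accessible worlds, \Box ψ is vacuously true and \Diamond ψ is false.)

Yes

At 3: \Box \Box ((\neg r \to p) \land r) is false, \Diamond p is false, so \Box \Box ((\neg r \to p) \land r) \to \Diamond p is true.
  At 3: \Box \Box ((\neg r \to p) \land r) requires \Box ((\neg r \to p) \land r) at every successor {7}.
    \Box ((\neg r \to p) \land r) fails at 7, so \Box \Box ((\neg r \to p) \land r) is false at 3.
      At 7: \Box ((\neg r \to p) \land r) requires (\neg r \to p) \land r at every successor {1, 2, 5, 6, 7}.
        (\neg r \to p) \land r fails at 5, so \Box ((\neg r \to p) \land r) is false at 7.
  At 3: \Diamond p requires p at some successor in {7}.
    At 7: p is false.
  So \Diamond p is false at 3.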